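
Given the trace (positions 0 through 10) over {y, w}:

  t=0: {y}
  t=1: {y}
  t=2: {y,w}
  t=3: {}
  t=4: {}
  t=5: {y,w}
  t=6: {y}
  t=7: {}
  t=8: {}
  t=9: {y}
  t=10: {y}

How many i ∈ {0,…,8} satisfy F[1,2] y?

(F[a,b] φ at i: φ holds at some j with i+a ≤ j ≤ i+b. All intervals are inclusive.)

Evaluate at each i in [0,8]:
  i=0: ✓ (witness j=1)
  i=1: ✓ (witness j=2)
  i=2: ✗ (none in [3,4])
  i=3: ✓ (witness j=5)
  i=4: ✓ (witness j=5)
  i=5: ✓ (witness j=6)
  i=6: ✗ (none in [7,8])
  i=7: ✓ (witness j=9)
  i=8: ✓ (witness j=9)
Positions where it holds: {0, 1, 3, 4, 5, 7, 8} → 7.

7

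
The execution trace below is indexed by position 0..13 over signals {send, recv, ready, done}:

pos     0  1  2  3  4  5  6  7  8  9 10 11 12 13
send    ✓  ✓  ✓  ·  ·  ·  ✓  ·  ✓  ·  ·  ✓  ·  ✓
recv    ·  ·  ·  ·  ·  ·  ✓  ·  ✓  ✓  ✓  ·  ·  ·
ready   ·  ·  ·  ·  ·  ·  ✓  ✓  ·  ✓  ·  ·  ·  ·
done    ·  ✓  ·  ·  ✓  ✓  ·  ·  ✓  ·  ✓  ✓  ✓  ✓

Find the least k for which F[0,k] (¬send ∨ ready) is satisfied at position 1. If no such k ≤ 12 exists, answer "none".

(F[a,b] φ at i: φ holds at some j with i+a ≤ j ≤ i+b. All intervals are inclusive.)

2

Scan j = 1,2,… for (¬send ∨ ready):
  j=1: fails
  j=2: fails
  j=3: holds
First hit at j=3, so smallest k = 3-1 = 2.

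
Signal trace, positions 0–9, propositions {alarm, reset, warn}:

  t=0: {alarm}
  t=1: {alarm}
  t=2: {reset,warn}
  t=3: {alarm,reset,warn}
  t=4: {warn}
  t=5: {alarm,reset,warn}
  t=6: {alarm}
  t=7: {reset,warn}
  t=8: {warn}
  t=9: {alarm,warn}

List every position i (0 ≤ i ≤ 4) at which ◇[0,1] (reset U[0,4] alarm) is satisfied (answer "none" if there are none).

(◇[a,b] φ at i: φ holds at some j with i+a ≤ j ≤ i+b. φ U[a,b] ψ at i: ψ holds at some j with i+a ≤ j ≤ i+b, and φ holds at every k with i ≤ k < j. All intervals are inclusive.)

0, 1, 2, 3, 4

Evaluate at each i in [0,4]:
  i=0: ✓ (witness j=0)
  i=1: ✓ (witness j=1)
  i=2: ✓ (witness j=2)
  i=3: ✓ (witness j=3)
  i=4: ✓ (witness j=5)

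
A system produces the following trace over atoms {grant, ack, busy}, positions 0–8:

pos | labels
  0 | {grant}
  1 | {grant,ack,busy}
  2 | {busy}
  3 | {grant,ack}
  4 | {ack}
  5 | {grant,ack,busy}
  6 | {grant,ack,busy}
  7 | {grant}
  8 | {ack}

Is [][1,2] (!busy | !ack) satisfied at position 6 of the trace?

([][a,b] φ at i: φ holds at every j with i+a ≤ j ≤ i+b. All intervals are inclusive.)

True

Check (!busy | !ack) at every j in [7,8]:
  j=7: true
  j=8: true
All positions satisfy it → formula holds.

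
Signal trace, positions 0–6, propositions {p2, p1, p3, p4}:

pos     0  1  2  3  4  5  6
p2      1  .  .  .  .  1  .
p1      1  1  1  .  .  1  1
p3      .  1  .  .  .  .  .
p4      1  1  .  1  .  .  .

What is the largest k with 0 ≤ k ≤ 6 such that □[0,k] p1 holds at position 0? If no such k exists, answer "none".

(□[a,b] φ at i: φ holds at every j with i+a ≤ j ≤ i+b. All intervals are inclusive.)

2

p1 must hold from j=0 onward; find where it first fails.
  j=0: holds
  j=1: holds
  j=2: holds
  j=3: fails
Holds on [0,2], so largest k = 2.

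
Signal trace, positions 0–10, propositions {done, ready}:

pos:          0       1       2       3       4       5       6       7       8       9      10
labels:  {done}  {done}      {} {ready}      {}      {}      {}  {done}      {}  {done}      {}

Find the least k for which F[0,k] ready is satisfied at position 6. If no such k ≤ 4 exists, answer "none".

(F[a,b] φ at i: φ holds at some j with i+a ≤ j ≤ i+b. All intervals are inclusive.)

none

Scan j = 6,7,… for ready:
  j=6: fails
  j=7: fails
  j=8: fails
  j=9: fails
  j=10: fails
No j in [6,10] satisfies it → none.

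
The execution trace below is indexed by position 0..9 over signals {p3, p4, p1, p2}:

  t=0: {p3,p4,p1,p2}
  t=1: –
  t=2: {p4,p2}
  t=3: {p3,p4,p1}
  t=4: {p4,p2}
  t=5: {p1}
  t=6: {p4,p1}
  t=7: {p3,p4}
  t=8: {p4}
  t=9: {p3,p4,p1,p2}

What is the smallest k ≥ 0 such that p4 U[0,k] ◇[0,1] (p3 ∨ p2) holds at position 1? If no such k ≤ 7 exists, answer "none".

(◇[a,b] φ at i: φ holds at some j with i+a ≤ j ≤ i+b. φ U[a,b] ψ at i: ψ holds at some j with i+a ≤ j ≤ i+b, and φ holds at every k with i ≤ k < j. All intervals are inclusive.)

0

Need earliest j ≥ 1 with ◇[0,1] (p3 ∨ p2), and p4 at every k in [1,j-1].
  j=1: rhs holds (empty prefix). k = 0.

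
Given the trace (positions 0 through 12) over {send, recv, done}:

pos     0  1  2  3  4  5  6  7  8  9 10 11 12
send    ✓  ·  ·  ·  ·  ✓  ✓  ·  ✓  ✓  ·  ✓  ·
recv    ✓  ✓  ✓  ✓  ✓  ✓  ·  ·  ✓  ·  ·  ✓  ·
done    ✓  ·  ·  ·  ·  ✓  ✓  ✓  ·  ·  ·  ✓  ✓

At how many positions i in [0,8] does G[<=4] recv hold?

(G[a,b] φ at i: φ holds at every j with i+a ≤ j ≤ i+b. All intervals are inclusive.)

Evaluate at each i in [0,8]:
  i=0: ✓ (all of [0,4])
  i=1: ✓ (all of [1,5])
  i=2: ✗ (fails at j=6)
  i=3: ✗ (fails at j=6)
  i=4: ✗ (fails at j=6)
  i=5: ✗ (fails at j=6)
  i=6: ✗ (fails at j=6)
  i=7: ✗ (fails at j=7)
  i=8: ✗ (fails at j=9)
Positions where it holds: {0, 1} → 2.

2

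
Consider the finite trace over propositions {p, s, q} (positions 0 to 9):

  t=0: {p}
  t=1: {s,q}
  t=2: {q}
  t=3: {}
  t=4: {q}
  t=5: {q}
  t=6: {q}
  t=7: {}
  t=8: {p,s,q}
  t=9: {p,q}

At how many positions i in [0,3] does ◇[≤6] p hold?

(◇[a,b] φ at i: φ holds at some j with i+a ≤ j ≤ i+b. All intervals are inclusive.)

3

Evaluate at each i in [0,3]:
  i=0: ✓ (witness j=0)
  i=1: ✗ (none in [1,7])
  i=2: ✓ (witness j=8)
  i=3: ✓ (witness j=8)
Positions where it holds: {0, 2, 3} → 3.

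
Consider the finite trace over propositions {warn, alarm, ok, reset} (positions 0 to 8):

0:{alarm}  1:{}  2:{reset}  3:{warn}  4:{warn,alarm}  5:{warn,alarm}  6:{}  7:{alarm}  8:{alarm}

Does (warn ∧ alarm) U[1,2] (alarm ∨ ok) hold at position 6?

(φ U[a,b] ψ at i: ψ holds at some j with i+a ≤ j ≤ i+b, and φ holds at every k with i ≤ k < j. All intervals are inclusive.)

No

Need some j in [7,8] with (alarm ∨ ok), and (warn ∧ alarm) at every k in [6,j-1].
  j=7: (alarm ∨ ok) holds, but (warn ∧ alarm) fails at k=6 → not this j.
  j=8: (alarm ∨ ok) holds, but (warn ∧ alarm) fails at k=6 → not this j.
No j in the window works → until fails.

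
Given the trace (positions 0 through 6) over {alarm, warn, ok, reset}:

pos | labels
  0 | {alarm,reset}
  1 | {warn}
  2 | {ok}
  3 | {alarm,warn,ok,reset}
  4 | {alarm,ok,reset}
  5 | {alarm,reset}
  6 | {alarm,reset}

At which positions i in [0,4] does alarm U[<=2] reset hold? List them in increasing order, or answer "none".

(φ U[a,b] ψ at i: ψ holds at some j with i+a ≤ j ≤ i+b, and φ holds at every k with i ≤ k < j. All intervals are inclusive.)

Evaluate at each i in [0,4]:
  i=0: ✓ (rhs at j=0)
  i=1: ✗ (lhs fails at k=1 before rhs at j=3)
  i=2: ✗ (lhs fails at k=2 before rhs at j=3)
  i=3: ✓ (rhs at j=3)
  i=4: ✓ (rhs at j=4)

0, 3, 4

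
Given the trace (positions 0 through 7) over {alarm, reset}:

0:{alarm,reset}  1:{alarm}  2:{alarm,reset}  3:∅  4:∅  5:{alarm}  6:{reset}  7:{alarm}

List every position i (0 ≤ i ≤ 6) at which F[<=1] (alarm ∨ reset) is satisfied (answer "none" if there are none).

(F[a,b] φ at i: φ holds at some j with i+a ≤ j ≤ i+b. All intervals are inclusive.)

0, 1, 2, 4, 5, 6

Evaluate at each i in [0,6]:
  i=0: ✓ (witness j=0)
  i=1: ✓ (witness j=1)
  i=2: ✓ (witness j=2)
  i=3: ✗ (none in [3,4])
  i=4: ✓ (witness j=5)
  i=5: ✓ (witness j=5)
  i=6: ✓ (witness j=6)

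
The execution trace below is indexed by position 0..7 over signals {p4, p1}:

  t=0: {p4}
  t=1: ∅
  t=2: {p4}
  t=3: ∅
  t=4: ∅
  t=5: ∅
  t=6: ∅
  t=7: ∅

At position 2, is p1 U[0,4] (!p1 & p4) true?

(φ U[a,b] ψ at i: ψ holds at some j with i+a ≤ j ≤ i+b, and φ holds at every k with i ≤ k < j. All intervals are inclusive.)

Yes

Need some j in [2,6] with (!p1 & p4), and p1 at every k in [2,j-1].
  j=2: (!p1 & p4) holds; no prefix to check → satisfied.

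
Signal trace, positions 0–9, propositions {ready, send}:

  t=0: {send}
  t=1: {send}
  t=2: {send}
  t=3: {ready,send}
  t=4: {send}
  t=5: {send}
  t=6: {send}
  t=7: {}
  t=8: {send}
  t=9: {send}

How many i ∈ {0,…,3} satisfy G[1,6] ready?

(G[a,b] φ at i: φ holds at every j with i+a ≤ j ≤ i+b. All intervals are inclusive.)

0

Evaluate at each i in [0,3]:
  i=0: ✗ (fails at j=1)
  i=1: ✗ (fails at j=2)
  i=2: ✗ (fails at j=4)
  i=3: ✗ (fails at j=4)
Positions where it holds: {} → 0.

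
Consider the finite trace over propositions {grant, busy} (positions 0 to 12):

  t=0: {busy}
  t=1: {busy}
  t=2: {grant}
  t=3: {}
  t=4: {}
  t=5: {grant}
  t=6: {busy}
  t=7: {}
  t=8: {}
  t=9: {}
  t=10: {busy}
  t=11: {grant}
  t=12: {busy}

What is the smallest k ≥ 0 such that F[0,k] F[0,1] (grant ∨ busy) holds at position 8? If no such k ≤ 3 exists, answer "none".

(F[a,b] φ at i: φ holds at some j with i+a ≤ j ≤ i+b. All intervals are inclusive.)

Scan j = 8,9,… for F[0,1] (grant ∨ busy):
  j=8: fails
  j=9: holds
First hit at j=9, so smallest k = 9-8 = 1.

1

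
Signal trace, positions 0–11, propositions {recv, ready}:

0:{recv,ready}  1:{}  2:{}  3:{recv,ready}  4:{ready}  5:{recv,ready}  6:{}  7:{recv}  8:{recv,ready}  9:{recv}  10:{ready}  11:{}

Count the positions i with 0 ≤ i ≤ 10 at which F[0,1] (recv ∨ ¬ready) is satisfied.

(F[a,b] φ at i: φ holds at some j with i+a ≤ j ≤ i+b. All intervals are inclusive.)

11

Evaluate at each i in [0,10]:
  i=0: ✓ (witness j=0)
  i=1: ✓ (witness j=1)
  i=2: ✓ (witness j=2)
  i=3: ✓ (witness j=3)
  i=4: ✓ (witness j=5)
  i=5: ✓ (witness j=5)
  i=6: ✓ (witness j=6)
  i=7: ✓ (witness j=7)
  i=8: ✓ (witness j=8)
  i=9: ✓ (witness j=9)
  i=10: ✓ (witness j=11)
Positions where it holds: {0, 1, 2, 3, 4, 5, 6, 7, 8, 9, 10} → 11.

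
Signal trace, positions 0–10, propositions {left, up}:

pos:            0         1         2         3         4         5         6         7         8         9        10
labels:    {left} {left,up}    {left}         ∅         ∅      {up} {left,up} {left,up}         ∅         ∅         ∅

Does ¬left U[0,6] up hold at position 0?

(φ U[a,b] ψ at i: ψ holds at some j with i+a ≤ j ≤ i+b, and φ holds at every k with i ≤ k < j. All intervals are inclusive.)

Need some j in [0,6] with up, and ¬left at every k in [0,j-1].
  j=0: up false.
  j=1: up holds, but ¬left fails at k=0 → not this j.
  j=2: up false.
  j=3: up false.
  j=4: up false.
  j=5: up holds, but ¬left fails at k=0 → not this j.
  j=6: up holds, but ¬left fails at k=0 → not this j.
No j in the window works → until fails.

False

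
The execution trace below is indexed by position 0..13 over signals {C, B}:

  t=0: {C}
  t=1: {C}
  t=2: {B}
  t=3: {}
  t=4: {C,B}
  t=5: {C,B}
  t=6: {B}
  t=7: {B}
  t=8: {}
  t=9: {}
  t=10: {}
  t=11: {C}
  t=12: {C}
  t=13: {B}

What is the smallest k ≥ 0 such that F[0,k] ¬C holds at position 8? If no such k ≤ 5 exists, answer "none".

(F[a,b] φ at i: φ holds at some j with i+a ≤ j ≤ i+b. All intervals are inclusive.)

Scan j = 8,9,… for ¬C:
  j=8: holds
First hit at j=8, so smallest k = 8-8 = 0.

0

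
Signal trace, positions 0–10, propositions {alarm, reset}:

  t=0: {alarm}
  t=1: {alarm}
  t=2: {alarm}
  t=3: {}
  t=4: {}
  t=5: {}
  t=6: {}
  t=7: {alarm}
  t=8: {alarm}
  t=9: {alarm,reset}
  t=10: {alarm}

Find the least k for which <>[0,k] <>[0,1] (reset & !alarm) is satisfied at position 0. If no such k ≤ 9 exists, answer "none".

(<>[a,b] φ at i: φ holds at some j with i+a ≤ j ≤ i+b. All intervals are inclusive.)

Scan j = 0,1,… for <>[0,1] (reset & !alarm):
  j=0: fails
  j=1: fails
  j=2: fails
  j=3: fails
  j=4: fails
  j=5: fails
  j=6: fails
  j=7: fails
  j=8: fails
  j=9: fails
No j in [0,9] satisfies it → none.

none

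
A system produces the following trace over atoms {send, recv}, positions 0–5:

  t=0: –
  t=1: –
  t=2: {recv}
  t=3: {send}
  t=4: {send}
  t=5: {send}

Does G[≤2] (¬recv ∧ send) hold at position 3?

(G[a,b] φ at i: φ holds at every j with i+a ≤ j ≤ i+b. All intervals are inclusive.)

True

Check (¬recv ∧ send) at every j in [3,5]:
  j=3: true
  j=4: true
  j=5: true
All positions satisfy it → formula holds.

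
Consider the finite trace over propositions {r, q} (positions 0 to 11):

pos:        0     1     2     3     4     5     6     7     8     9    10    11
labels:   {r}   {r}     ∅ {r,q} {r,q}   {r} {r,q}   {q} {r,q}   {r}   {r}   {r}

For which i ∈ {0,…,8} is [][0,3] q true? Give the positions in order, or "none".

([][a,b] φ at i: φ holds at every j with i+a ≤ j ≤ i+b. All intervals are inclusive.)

none

Evaluate at each i in [0,8]:
  i=0: ✗ (fails at j=0)
  i=1: ✗ (fails at j=1)
  i=2: ✗ (fails at j=2)
  i=3: ✗ (fails at j=5)
  i=4: ✗ (fails at j=5)
  i=5: ✗ (fails at j=5)
  i=6: ✗ (fails at j=9)
  i=7: ✗ (fails at j=9)
  i=8: ✗ (fails at j=9)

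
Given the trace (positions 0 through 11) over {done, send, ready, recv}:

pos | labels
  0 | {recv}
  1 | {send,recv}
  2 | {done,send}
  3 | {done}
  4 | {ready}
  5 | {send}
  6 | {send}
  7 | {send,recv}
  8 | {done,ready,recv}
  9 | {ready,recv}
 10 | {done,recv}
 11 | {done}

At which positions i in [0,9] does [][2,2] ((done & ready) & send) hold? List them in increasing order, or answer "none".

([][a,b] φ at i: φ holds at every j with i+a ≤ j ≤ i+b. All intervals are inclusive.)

none

Evaluate at each i in [0,9]:
  i=0: ✗ (fails at j=2)
  i=1: ✗ (fails at j=3)
  i=2: ✗ (fails at j=4)
  i=3: ✗ (fails at j=5)
  i=4: ✗ (fails at j=6)
  i=5: ✗ (fails at j=7)
  i=6: ✗ (fails at j=8)
  i=7: ✗ (fails at j=9)
  i=8: ✗ (fails at j=10)
  i=9: ✗ (fails at j=11)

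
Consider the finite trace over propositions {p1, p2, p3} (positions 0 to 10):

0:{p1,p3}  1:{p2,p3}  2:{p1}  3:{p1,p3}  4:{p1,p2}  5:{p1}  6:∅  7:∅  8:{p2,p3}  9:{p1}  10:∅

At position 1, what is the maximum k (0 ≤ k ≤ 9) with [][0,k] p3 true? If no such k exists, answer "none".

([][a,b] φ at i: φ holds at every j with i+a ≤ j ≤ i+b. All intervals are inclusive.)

p3 must hold from j=1 onward; find where it first fails.
  j=1: holds
  j=2: fails
Holds on [1,1], so largest k = 0.

0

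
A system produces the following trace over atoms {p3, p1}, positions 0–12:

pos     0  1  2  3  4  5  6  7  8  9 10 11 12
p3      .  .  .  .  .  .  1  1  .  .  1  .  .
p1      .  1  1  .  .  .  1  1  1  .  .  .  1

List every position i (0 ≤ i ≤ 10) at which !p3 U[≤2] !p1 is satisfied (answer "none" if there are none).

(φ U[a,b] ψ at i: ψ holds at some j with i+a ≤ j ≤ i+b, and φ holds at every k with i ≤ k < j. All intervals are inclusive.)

0, 1, 2, 3, 4, 5, 8, 9, 10

Evaluate at each i in [0,10]:
  i=0: ✓ (rhs at j=0)
  i=1: ✓ (rhs at j=3; lhs holds on [1,2])
  i=2: ✓ (rhs at j=3; lhs holds on [2,2])
  i=3: ✓ (rhs at j=3)
  i=4: ✓ (rhs at j=4)
  i=5: ✓ (rhs at j=5)
  i=6: ✗ (no rhs in [6,8])
  i=7: ✗ (lhs fails at k=7 before rhs at j=9)
  i=8: ✓ (rhs at j=9; lhs holds on [8,8])
  i=9: ✓ (rhs at j=9)
  i=10: ✓ (rhs at j=10)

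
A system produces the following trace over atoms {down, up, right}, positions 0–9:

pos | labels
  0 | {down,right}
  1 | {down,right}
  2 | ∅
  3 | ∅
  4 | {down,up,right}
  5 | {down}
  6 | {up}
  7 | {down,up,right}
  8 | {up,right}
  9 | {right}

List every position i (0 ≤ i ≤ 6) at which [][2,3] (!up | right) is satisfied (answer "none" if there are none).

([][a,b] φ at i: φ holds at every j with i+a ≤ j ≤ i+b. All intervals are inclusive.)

0, 1, 2, 5, 6

Evaluate at each i in [0,6]:
  i=0: ✓ (all of [2,3])
  i=1: ✓ (all of [3,4])
  i=2: ✓ (all of [4,5])
  i=3: ✗ (fails at j=6)
  i=4: ✗ (fails at j=6)
  i=5: ✓ (all of [7,8])
  i=6: ✓ (all of [8,9])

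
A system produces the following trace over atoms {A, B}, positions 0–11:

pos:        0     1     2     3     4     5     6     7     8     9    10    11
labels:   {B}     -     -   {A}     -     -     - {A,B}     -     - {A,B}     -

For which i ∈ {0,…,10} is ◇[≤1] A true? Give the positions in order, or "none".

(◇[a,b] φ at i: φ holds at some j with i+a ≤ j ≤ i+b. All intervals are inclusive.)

2, 3, 6, 7, 9, 10

Evaluate at each i in [0,10]:
  i=0: ✗ (none in [0,1])
  i=1: ✗ (none in [1,2])
  i=2: ✓ (witness j=3)
  i=3: ✓ (witness j=3)
  i=4: ✗ (none in [4,5])
  i=5: ✗ (none in [5,6])
  i=6: ✓ (witness j=7)
  i=7: ✓ (witness j=7)
  i=8: ✗ (none in [8,9])
  i=9: ✓ (witness j=10)
  i=10: ✓ (witness j=10)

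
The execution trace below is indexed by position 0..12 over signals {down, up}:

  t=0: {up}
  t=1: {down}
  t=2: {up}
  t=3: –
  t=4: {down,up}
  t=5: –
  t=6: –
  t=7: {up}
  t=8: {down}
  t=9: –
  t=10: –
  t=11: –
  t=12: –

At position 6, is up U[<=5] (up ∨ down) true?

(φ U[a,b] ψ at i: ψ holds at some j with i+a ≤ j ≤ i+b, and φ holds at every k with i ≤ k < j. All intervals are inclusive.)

No

Need some j in [6,11] with (up ∨ down), and up at every k in [6,j-1].
  j=6: (up ∨ down) false.
  j=7: (up ∨ down) holds, but up fails at k=6 → not this j.
  j=8: (up ∨ down) holds, but up fails at k=6 → not this j.
  j=9: (up ∨ down) false.
  j=10: (up ∨ down) false.
  j=11: (up ∨ down) false.
No j in the window works → until fails.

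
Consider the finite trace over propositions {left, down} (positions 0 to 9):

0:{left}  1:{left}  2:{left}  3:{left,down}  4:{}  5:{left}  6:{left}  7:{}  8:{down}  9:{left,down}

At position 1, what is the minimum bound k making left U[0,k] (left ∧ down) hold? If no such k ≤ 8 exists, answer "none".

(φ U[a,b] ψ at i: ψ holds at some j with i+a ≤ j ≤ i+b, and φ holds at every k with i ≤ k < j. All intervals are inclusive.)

Need earliest j ≥ 1 with (left ∧ down), and left at every k in [1,j-1].
  j=1: rhs fails.
  j=2: rhs fails.
  j=3: rhs holds; lhs holds on [1,2]. k = 2.

2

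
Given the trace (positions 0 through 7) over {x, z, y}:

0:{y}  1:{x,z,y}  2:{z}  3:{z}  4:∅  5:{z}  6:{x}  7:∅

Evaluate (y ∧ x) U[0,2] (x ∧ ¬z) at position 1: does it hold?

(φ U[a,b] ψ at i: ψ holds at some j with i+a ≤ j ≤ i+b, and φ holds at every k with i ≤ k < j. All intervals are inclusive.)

Need some j in [1,3] with (x ∧ ¬z), and (y ∧ x) at every k in [1,j-1].
  j=1: (x ∧ ¬z) false.
  j=2: (x ∧ ¬z) false.
  j=3: (x ∧ ¬z) false.
No j in the window works → until fails.

No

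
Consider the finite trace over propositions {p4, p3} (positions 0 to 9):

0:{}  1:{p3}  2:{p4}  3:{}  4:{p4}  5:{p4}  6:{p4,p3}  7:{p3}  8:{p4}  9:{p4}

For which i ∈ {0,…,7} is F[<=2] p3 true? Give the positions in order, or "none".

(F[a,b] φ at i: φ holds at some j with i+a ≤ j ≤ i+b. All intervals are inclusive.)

0, 1, 4, 5, 6, 7

Evaluate at each i in [0,7]:
  i=0: ✓ (witness j=1)
  i=1: ✓ (witness j=1)
  i=2: ✗ (none in [2,4])
  i=3: ✗ (none in [3,5])
  i=4: ✓ (witness j=6)
  i=5: ✓ (witness j=6)
  i=6: ✓ (witness j=6)
  i=7: ✓ (witness j=7)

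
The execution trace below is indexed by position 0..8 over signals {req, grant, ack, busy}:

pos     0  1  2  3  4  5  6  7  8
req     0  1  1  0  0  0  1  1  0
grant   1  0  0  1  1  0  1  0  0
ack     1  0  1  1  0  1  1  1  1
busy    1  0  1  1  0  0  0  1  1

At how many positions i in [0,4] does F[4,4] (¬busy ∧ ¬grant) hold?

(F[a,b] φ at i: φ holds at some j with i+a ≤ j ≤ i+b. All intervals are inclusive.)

1

Evaluate at each i in [0,4]:
  i=0: ✗ (none in [4,4])
  i=1: ✓ (witness j=5)
  i=2: ✗ (none in [6,6])
  i=3: ✗ (none in [7,7])
  i=4: ✗ (none in [8,8])
Positions where it holds: {1} → 1.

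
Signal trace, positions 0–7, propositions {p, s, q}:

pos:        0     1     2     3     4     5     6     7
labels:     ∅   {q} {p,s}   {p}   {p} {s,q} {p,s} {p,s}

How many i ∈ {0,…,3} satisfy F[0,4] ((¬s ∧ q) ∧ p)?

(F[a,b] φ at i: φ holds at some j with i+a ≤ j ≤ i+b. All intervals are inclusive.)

Evaluate at each i in [0,3]:
  i=0: ✗ (none in [0,4])
  i=1: ✗ (none in [1,5])
  i=2: ✗ (none in [2,6])
  i=3: ✗ (none in [3,7])
Positions where it holds: {} → 0.

0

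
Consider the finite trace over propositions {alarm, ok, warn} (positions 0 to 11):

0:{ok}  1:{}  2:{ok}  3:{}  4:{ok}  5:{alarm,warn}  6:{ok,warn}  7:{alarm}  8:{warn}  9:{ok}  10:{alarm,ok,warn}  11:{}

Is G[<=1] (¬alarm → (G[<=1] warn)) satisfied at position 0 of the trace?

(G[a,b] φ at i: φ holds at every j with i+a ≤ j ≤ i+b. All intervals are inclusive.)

False

Check (¬alarm → (G[<=1] warn)) at every j in [0,1]:
  j=0: antecedent true; consequent fails at 0 → ✗
  j=1: antecedent true; consequent fails at 1 → ✗
Fails at j=0 → formula fails.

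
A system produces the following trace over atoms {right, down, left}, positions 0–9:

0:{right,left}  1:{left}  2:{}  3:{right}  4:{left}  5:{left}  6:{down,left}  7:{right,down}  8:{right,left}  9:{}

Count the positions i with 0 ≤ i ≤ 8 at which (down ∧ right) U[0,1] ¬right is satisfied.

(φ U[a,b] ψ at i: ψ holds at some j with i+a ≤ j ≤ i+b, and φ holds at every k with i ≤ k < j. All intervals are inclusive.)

Evaluate at each i in [0,8]:
  i=0: ✗ (lhs fails at k=0 before rhs at j=1)
  i=1: ✓ (rhs at j=1)
  i=2: ✓ (rhs at j=2)
  i=3: ✗ (lhs fails at k=3 before rhs at j=4)
  i=4: ✓ (rhs at j=4)
  i=5: ✓ (rhs at j=5)
  i=6: ✓ (rhs at j=6)
  i=7: ✗ (no rhs in [7,8])
  i=8: ✗ (lhs fails at k=8 before rhs at j=9)
Positions where it holds: {1, 2, 4, 5, 6} → 5.

5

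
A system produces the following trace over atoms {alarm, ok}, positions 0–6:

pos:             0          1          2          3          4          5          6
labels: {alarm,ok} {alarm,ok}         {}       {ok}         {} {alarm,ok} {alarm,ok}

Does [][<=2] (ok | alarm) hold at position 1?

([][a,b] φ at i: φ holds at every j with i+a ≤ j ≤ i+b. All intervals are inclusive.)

Check (ok | alarm) at every j in [1,3]:
  j=1: true
  j=2: false
  j=3: true
Fails at j=2 → formula fails.

False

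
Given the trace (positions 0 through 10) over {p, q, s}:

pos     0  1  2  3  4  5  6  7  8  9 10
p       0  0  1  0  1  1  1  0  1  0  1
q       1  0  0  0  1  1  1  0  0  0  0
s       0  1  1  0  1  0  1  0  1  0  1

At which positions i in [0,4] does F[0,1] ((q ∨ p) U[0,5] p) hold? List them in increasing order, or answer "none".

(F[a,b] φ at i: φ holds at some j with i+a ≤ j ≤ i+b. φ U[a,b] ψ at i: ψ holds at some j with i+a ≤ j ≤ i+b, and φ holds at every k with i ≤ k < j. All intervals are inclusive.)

1, 2, 3, 4

Evaluate at each i in [0,4]:
  i=0: ✗ (none in [0,1])
  i=1: ✓ (witness j=2)
  i=2: ✓ (witness j=2)
  i=3: ✓ (witness j=4)
  i=4: ✓ (witness j=4)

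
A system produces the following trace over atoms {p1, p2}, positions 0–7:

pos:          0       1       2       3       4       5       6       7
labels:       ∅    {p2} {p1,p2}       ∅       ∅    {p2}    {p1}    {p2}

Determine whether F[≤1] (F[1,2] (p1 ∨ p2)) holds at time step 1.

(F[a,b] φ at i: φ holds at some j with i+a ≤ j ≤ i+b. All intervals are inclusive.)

Holds

Check F[1,2] (p1 ∨ p2) at each j in [1,2]:
  j=1: holds (witness at 2)
  j=2: fails (none in [3,4])
Found at j=1 → formula holds.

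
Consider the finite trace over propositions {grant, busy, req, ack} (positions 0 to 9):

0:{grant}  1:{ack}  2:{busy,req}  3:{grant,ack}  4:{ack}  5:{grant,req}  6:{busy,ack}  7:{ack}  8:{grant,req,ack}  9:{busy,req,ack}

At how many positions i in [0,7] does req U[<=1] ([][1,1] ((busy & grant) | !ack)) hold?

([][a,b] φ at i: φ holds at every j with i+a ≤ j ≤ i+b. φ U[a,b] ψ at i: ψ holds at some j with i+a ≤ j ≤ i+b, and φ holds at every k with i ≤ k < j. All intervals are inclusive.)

2

Evaluate at each i in [0,7]:
  i=0: ✗ (lhs fails at k=0 before rhs at j=1)
  i=1: ✓ (rhs at j=1)
  i=2: ✗ (no rhs in [2,3])
  i=3: ✗ (lhs fails at k=3 before rhs at j=4)
  i=4: ✓ (rhs at j=4)
  i=5: ✗ (no rhs in [5,6])
  i=6: ✗ (no rhs in [6,7])
  i=7: ✗ (no rhs in [7,8])
Positions where it holds: {1, 4} → 2.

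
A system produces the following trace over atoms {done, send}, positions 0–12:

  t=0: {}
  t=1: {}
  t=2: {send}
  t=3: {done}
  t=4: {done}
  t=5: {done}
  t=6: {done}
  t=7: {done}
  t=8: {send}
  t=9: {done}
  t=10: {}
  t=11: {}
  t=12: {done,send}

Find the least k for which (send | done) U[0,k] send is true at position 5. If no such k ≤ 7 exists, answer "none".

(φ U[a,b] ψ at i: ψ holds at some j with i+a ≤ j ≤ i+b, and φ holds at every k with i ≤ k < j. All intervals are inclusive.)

3

Need earliest j ≥ 5 with send, and (send | done) at every k in [5,j-1].
  j=5: rhs fails.
  j=6: rhs fails.
  j=7: rhs fails.
  j=8: rhs holds; lhs holds on [5,7]. k = 3.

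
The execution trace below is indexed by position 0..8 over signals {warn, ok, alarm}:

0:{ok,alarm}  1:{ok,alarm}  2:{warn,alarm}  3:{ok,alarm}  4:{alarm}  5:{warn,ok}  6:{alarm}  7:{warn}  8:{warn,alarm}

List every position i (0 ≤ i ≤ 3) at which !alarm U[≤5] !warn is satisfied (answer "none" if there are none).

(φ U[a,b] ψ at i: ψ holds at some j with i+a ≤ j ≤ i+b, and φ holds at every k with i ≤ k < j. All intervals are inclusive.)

Evaluate at each i in [0,3]:
  i=0: ✓ (rhs at j=0)
  i=1: ✓ (rhs at j=1)
  i=2: ✗ (lhs fails at k=2 before rhs at j=3)
  i=3: ✓ (rhs at j=3)

0, 1, 3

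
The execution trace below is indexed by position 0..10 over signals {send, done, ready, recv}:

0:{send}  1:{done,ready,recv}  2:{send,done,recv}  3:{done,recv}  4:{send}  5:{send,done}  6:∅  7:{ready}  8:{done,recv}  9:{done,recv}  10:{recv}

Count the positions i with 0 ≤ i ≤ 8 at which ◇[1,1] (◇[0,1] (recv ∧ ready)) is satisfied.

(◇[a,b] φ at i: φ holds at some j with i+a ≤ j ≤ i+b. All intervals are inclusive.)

Evaluate at each i in [0,8]:
  i=0: ✓ (witness j=1)
  i=1: ✗ (none in [2,2])
  i=2: ✗ (none in [3,3])
  i=3: ✗ (none in [4,4])
  i=4: ✗ (none in [5,5])
  i=5: ✗ (none in [6,6])
  i=6: ✗ (none in [7,7])
  i=7: ✗ (none in [8,8])
  i=8: ✗ (none in [9,9])
Positions where it holds: {0} → 1.

1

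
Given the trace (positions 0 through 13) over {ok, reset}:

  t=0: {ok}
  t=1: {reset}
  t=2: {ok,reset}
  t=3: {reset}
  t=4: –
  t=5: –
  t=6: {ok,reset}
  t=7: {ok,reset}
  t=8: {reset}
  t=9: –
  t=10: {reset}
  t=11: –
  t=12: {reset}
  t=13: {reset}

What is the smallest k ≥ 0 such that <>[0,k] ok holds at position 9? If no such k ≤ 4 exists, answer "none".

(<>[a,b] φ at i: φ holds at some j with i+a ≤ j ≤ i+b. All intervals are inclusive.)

Scan j = 9,10,… for ok:
  j=9: fails
  j=10: fails
  j=11: fails
  j=12: fails
  j=13: fails
No j in [9,13] satisfies it → none.

none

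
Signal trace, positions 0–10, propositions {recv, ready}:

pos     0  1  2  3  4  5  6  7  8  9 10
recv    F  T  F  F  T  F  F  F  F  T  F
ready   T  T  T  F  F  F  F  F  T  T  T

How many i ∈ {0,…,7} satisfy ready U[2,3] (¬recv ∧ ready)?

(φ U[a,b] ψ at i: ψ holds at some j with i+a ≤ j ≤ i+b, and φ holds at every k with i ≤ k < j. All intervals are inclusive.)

1

Evaluate at each i in [0,7]:
  i=0: ✓ (rhs at j=2; lhs holds on [0,1])
  i=1: ✗ (no rhs in [3,4])
  i=2: ✗ (no rhs in [4,5])
  i=3: ✗ (no rhs in [5,6])
  i=4: ✗ (no rhs in [6,7])
  i=5: ✗ (lhs fails at k=5 before rhs at j=8)
  i=6: ✗ (lhs fails at k=6 before rhs at j=8)
  i=7: ✗ (lhs fails at k=7 before rhs at j=10)
Positions where it holds: {0} → 1.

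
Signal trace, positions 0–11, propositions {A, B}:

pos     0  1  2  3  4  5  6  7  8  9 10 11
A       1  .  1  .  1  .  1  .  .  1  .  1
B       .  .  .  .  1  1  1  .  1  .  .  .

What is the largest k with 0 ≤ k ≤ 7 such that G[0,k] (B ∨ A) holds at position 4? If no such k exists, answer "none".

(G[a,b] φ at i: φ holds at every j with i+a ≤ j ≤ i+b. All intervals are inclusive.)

(B ∨ A) must hold from j=4 onward; find where it first fails.
  j=4: holds
  j=5: holds
  j=6: holds
  j=7: fails
Holds on [4,6], so largest k = 2.

2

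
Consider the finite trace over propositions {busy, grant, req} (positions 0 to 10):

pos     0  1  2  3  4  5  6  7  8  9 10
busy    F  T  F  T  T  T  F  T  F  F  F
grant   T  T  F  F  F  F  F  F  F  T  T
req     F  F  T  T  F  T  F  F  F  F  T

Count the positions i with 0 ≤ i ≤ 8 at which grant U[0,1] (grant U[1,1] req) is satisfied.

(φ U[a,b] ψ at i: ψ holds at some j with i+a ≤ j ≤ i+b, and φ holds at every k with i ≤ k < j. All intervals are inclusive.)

2

Evaluate at each i in [0,8]:
  i=0: ✓ (rhs at j=1; lhs holds on [0,0])
  i=1: ✓ (rhs at j=1)
  i=2: ✗ (no rhs in [2,3])
  i=3: ✗ (no rhs in [3,4])
  i=4: ✗ (no rhs in [4,5])
  i=5: ✗ (no rhs in [5,6])
  i=6: ✗ (no rhs in [6,7])
  i=7: ✗ (no rhs in [7,8])
  i=8: ✗ (lhs fails at k=8 before rhs at j=9)
Positions where it holds: {0, 1} → 2.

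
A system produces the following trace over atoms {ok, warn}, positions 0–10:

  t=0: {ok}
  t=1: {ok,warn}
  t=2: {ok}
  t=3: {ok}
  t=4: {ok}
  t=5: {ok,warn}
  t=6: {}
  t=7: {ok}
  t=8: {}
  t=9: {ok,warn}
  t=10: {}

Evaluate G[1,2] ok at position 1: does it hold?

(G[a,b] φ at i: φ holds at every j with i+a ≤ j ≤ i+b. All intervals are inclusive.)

Holds

Check ok at every j in [2,3]:
  j=2: true
  j=3: true
All positions satisfy it → formula holds.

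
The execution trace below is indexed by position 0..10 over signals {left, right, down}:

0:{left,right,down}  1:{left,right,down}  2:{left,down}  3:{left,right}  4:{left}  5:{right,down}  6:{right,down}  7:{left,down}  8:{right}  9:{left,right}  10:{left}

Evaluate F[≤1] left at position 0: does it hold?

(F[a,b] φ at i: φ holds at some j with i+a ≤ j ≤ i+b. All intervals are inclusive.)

Holds

Check left at each j in [0,1]:
  j=0: true
  j=1: true
Found at j=0 → formula holds.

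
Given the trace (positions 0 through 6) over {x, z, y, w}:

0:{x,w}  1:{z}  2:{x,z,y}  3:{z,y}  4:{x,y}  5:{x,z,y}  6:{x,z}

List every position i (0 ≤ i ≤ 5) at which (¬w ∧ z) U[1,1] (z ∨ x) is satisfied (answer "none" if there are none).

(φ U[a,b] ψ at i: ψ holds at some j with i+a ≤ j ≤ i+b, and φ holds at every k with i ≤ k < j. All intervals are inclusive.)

1, 2, 3, 5

Evaluate at each i in [0,5]:
  i=0: ✗ (lhs fails at k=0 before rhs at j=1)
  i=1: ✓ (rhs at j=2; lhs holds on [1,1])
  i=2: ✓ (rhs at j=3; lhs holds on [2,2])
  i=3: ✓ (rhs at j=4; lhs holds on [3,3])
  i=4: ✗ (lhs fails at k=4 before rhs at j=5)
  i=5: ✓ (rhs at j=6; lhs holds on [5,5])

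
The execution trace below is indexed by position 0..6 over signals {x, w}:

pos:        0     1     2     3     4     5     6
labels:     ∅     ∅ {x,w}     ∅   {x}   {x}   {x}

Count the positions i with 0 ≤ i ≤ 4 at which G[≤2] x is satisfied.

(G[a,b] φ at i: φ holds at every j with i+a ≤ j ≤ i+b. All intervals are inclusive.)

Evaluate at each i in [0,4]:
  i=0: ✗ (fails at j=0)
  i=1: ✗ (fails at j=1)
  i=2: ✗ (fails at j=3)
  i=3: ✗ (fails at j=3)
  i=4: ✓ (all of [4,6])
Positions where it holds: {4} → 1.

1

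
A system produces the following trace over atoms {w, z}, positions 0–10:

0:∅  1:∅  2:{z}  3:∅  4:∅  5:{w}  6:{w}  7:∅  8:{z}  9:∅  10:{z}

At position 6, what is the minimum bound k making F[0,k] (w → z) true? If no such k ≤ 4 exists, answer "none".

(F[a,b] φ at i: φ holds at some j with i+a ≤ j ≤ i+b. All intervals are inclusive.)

Scan j = 6,7,… for (w → z):
  j=6: fails
  j=7: holds
First hit at j=7, so smallest k = 7-6 = 1.

1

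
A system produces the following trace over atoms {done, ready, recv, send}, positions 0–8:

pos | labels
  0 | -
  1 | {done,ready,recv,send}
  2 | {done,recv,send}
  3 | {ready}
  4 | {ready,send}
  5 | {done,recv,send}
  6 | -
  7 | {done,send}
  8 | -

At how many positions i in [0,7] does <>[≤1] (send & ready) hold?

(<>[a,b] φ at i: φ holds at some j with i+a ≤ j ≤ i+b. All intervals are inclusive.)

Evaluate at each i in [0,7]:
  i=0: ✓ (witness j=1)
  i=1: ✓ (witness j=1)
  i=2: ✗ (none in [2,3])
  i=3: ✓ (witness j=4)
  i=4: ✓ (witness j=4)
  i=5: ✗ (none in [5,6])
  i=6: ✗ (none in [6,7])
  i=7: ✗ (none in [7,8])
Positions where it holds: {0, 1, 3, 4} → 4.

4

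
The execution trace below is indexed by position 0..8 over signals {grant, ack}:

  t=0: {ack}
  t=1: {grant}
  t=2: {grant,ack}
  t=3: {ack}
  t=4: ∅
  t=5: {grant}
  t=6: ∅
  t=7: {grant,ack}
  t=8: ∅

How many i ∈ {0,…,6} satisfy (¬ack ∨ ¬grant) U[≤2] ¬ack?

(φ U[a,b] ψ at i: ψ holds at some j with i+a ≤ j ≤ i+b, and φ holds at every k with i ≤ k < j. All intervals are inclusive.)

6

Evaluate at each i in [0,6]:
  i=0: ✓ (rhs at j=1; lhs holds on [0,0])
  i=1: ✓ (rhs at j=1)
  i=2: ✗ (lhs fails at k=2 before rhs at j=4)
  i=3: ✓ (rhs at j=4; lhs holds on [3,3])
  i=4: ✓ (rhs at j=4)
  i=5: ✓ (rhs at j=5)
  i=6: ✓ (rhs at j=6)
Positions where it holds: {0, 1, 3, 4, 5, 6} → 6.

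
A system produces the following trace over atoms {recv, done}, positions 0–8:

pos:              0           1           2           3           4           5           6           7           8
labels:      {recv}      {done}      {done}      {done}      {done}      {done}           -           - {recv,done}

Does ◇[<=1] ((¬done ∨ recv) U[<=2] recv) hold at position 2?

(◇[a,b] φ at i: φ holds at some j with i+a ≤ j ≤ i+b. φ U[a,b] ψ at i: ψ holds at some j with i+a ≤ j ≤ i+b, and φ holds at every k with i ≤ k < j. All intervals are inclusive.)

False

Check ((¬done ∨ recv) U[<=2] recv) at each j in [2,3]:
  j=2: fails
  j=3: fails
No position in the window satisfies it → formula fails.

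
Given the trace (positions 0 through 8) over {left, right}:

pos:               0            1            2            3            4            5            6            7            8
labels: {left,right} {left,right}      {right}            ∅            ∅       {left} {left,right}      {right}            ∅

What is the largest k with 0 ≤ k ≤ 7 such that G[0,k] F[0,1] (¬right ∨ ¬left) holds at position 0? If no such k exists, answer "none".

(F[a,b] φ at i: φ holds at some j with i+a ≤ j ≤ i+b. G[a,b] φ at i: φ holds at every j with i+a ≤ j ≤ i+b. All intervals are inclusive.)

F[0,1] (¬right ∨ ¬left) must hold from j=0 onward; find where it first fails.
  j=0: fails → no k works.

none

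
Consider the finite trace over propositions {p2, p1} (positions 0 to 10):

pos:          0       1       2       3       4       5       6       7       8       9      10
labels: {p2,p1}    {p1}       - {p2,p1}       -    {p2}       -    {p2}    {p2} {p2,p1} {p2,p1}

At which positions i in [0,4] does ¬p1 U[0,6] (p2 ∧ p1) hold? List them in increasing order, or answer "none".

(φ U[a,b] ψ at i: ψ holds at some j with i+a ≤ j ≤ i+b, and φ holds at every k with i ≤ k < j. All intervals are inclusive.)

0, 2, 3, 4

Evaluate at each i in [0,4]:
  i=0: ✓ (rhs at j=0)
  i=1: ✗ (lhs fails at k=1 before rhs at j=3)
  i=2: ✓ (rhs at j=3; lhs holds on [2,2])
  i=3: ✓ (rhs at j=3)
  i=4: ✓ (rhs at j=9; lhs holds on [4,8])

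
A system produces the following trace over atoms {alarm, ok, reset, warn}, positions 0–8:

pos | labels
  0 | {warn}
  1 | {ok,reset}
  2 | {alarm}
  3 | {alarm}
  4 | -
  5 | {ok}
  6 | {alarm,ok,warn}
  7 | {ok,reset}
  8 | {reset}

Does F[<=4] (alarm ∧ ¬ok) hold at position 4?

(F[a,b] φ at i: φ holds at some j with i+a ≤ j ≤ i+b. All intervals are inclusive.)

Check (alarm ∧ ¬ok) at each j in [4,8]:
  j=4: false
  j=5: false
  j=6: false
  j=7: false
  j=8: false
No position in the window satisfies it → formula fails.

No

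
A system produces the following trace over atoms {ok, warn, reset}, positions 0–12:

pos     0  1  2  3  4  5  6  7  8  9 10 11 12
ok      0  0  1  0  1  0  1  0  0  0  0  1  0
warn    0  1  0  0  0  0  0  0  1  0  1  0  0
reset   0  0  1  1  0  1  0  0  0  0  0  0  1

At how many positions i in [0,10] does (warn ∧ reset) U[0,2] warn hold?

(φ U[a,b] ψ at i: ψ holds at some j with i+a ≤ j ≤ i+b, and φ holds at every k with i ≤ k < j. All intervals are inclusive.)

3

Evaluate at each i in [0,10]:
  i=0: ✗ (lhs fails at k=0 before rhs at j=1)
  i=1: ✓ (rhs at j=1)
  i=2: ✗ (no rhs in [2,4])
  i=3: ✗ (no rhs in [3,5])
  i=4: ✗ (no rhs in [4,6])
  i=5: ✗ (no rhs in [5,7])
  i=6: ✗ (lhs fails at k=6 before rhs at j=8)
  i=7: ✗ (lhs fails at k=7 before rhs at j=8)
  i=8: ✓ (rhs at j=8)
  i=9: ✗ (lhs fails at k=9 before rhs at j=10)
  i=10: ✓ (rhs at j=10)
Positions where it holds: {1, 8, 10} → 3.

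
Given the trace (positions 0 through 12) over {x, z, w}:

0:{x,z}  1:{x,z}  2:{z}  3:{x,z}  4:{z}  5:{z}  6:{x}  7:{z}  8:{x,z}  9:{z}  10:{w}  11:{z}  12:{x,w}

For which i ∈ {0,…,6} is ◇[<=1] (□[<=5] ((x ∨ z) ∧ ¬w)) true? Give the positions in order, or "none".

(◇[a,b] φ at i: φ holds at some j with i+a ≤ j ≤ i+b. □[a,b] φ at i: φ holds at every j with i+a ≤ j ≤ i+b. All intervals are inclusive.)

0, 1, 2, 3, 4

Evaluate at each i in [0,6]:
  i=0: ✓ (witness j=0)
  i=1: ✓ (witness j=1)
  i=2: ✓ (witness j=2)
  i=3: ✓ (witness j=3)
  i=4: ✓ (witness j=4)
  i=5: ✗ (none in [5,6])
  i=6: ✗ (none in [6,7])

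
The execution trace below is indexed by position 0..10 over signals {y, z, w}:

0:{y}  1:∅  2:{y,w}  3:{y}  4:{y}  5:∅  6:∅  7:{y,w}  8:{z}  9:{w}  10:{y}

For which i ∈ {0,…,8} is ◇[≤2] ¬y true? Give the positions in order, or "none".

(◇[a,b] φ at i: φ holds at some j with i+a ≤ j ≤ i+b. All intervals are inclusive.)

Evaluate at each i in [0,8]:
  i=0: ✓ (witness j=1)
  i=1: ✓ (witness j=1)
  i=2: ✗ (none in [2,4])
  i=3: ✓ (witness j=5)
  i=4: ✓ (witness j=5)
  i=5: ✓ (witness j=5)
  i=6: ✓ (witness j=6)
  i=7: ✓ (witness j=8)
  i=8: ✓ (witness j=8)

0, 1, 3, 4, 5, 6, 7, 8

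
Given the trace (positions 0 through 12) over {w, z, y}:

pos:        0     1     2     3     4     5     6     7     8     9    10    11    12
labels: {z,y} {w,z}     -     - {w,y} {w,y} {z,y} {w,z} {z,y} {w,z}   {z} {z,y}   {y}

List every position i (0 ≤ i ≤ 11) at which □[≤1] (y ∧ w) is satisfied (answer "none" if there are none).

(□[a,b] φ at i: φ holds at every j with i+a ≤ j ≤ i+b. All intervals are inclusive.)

4

Evaluate at each i in [0,11]:
  i=0: ✗ (fails at j=0)
  i=1: ✗ (fails at j=1)
  i=2: ✗ (fails at j=2)
  i=3: ✗ (fails at j=3)
  i=4: ✓ (all of [4,5])
  i=5: ✗ (fails at j=6)
  i=6: ✗ (fails at j=6)
  i=7: ✗ (fails at j=7)
  i=8: ✗ (fails at j=8)
  i=9: ✗ (fails at j=9)
  i=10: ✗ (fails at j=10)
  i=11: ✗ (fails at j=11)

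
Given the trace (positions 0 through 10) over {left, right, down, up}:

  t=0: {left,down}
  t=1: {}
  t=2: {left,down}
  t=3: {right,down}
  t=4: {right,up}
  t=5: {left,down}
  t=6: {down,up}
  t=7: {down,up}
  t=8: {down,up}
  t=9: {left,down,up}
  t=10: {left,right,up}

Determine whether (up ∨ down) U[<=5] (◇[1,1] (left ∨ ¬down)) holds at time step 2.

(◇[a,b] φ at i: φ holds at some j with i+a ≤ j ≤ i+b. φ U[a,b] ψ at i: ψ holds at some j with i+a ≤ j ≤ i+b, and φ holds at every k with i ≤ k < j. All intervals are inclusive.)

Holds

Need some j in [2,7] with ◇[1,1] (left ∨ ¬down), and (up ∨ down) at every k in [2,j-1].
  j=2: ◇[1,1] (left ∨ ¬down) — fails (none in [3,3]).
  j=3: ◇[1,1] (left ∨ ¬down) holds; (up ∨ down) holds at every k in [2,2] → satisfied.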